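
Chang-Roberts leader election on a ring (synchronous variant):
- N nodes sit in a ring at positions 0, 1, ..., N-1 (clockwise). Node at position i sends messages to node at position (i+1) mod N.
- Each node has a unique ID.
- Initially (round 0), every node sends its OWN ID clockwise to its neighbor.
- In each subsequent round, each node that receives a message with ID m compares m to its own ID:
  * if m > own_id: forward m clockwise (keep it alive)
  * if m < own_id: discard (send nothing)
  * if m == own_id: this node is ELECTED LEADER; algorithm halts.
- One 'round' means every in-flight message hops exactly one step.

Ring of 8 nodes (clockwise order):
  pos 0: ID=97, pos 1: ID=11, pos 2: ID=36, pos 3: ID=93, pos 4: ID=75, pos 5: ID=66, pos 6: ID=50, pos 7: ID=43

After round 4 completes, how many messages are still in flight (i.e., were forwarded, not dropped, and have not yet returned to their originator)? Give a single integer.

Answer: 2

Derivation:
Round 1: pos1(id11) recv 97: fwd; pos2(id36) recv 11: drop; pos3(id93) recv 36: drop; pos4(id75) recv 93: fwd; pos5(id66) recv 75: fwd; pos6(id50) recv 66: fwd; pos7(id43) recv 50: fwd; pos0(id97) recv 43: drop
Round 2: pos2(id36) recv 97: fwd; pos5(id66) recv 93: fwd; pos6(id50) recv 75: fwd; pos7(id43) recv 66: fwd; pos0(id97) recv 50: drop
Round 3: pos3(id93) recv 97: fwd; pos6(id50) recv 93: fwd; pos7(id43) recv 75: fwd; pos0(id97) recv 66: drop
Round 4: pos4(id75) recv 97: fwd; pos7(id43) recv 93: fwd; pos0(id97) recv 75: drop
After round 4: 2 messages still in flight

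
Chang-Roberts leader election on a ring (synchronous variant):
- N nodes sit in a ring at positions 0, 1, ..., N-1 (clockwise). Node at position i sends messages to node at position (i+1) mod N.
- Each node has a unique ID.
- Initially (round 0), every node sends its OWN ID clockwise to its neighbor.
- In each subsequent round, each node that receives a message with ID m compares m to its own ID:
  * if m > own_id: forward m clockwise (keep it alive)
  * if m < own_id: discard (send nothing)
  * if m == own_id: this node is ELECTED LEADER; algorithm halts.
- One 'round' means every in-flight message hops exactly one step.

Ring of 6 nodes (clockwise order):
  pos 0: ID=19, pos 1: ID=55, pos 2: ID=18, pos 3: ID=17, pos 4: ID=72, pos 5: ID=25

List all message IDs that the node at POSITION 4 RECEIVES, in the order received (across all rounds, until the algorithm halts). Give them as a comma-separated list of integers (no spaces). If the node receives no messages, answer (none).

Round 1: pos1(id55) recv 19: drop; pos2(id18) recv 55: fwd; pos3(id17) recv 18: fwd; pos4(id72) recv 17: drop; pos5(id25) recv 72: fwd; pos0(id19) recv 25: fwd
Round 2: pos3(id17) recv 55: fwd; pos4(id72) recv 18: drop; pos0(id19) recv 72: fwd; pos1(id55) recv 25: drop
Round 3: pos4(id72) recv 55: drop; pos1(id55) recv 72: fwd
Round 4: pos2(id18) recv 72: fwd
Round 5: pos3(id17) recv 72: fwd
Round 6: pos4(id72) recv 72: ELECTED

Answer: 17,18,55,72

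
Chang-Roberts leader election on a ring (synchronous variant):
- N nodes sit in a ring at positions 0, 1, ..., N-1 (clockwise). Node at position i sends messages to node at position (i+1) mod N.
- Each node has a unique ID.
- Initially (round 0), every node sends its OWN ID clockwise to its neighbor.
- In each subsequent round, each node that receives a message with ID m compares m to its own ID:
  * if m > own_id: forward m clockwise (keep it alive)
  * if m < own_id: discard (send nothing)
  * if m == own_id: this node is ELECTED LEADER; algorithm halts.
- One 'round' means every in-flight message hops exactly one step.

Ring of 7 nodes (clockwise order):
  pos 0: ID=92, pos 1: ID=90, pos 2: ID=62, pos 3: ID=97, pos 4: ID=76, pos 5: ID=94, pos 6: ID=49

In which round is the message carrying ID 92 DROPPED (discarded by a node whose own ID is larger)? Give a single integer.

Round 1: pos1(id90) recv 92: fwd; pos2(id62) recv 90: fwd; pos3(id97) recv 62: drop; pos4(id76) recv 97: fwd; pos5(id94) recv 76: drop; pos6(id49) recv 94: fwd; pos0(id92) recv 49: drop
Round 2: pos2(id62) recv 92: fwd; pos3(id97) recv 90: drop; pos5(id94) recv 97: fwd; pos0(id92) recv 94: fwd
Round 3: pos3(id97) recv 92: drop; pos6(id49) recv 97: fwd; pos1(id90) recv 94: fwd
Round 4: pos0(id92) recv 97: fwd; pos2(id62) recv 94: fwd
Round 5: pos1(id90) recv 97: fwd; pos3(id97) recv 94: drop
Round 6: pos2(id62) recv 97: fwd
Round 7: pos3(id97) recv 97: ELECTED
Message ID 92 originates at pos 0; dropped at pos 3 in round 3

Answer: 3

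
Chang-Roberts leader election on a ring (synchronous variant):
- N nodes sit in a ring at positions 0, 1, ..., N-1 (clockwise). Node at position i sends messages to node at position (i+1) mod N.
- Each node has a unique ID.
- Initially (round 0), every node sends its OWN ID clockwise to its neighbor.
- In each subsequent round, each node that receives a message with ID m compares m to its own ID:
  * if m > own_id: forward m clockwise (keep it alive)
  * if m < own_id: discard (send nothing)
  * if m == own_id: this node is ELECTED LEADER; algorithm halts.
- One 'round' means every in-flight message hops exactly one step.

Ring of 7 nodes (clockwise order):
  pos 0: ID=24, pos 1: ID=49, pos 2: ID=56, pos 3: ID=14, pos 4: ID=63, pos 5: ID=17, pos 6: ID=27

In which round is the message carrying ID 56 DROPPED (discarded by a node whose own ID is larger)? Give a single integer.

Round 1: pos1(id49) recv 24: drop; pos2(id56) recv 49: drop; pos3(id14) recv 56: fwd; pos4(id63) recv 14: drop; pos5(id17) recv 63: fwd; pos6(id27) recv 17: drop; pos0(id24) recv 27: fwd
Round 2: pos4(id63) recv 56: drop; pos6(id27) recv 63: fwd; pos1(id49) recv 27: drop
Round 3: pos0(id24) recv 63: fwd
Round 4: pos1(id49) recv 63: fwd
Round 5: pos2(id56) recv 63: fwd
Round 6: pos3(id14) recv 63: fwd
Round 7: pos4(id63) recv 63: ELECTED
Message ID 56 originates at pos 2; dropped at pos 4 in round 2

Answer: 2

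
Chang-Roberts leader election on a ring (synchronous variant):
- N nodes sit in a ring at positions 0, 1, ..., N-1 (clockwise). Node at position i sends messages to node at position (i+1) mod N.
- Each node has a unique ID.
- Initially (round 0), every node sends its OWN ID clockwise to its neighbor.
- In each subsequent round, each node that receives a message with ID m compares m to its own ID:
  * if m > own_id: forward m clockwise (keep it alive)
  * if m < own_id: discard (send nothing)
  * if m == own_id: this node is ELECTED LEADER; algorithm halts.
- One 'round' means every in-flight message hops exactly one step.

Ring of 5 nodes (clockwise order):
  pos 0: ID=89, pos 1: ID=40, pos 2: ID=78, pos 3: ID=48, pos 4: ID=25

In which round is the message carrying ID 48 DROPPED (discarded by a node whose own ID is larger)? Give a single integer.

Answer: 2

Derivation:
Round 1: pos1(id40) recv 89: fwd; pos2(id78) recv 40: drop; pos3(id48) recv 78: fwd; pos4(id25) recv 48: fwd; pos0(id89) recv 25: drop
Round 2: pos2(id78) recv 89: fwd; pos4(id25) recv 78: fwd; pos0(id89) recv 48: drop
Round 3: pos3(id48) recv 89: fwd; pos0(id89) recv 78: drop
Round 4: pos4(id25) recv 89: fwd
Round 5: pos0(id89) recv 89: ELECTED
Message ID 48 originates at pos 3; dropped at pos 0 in round 2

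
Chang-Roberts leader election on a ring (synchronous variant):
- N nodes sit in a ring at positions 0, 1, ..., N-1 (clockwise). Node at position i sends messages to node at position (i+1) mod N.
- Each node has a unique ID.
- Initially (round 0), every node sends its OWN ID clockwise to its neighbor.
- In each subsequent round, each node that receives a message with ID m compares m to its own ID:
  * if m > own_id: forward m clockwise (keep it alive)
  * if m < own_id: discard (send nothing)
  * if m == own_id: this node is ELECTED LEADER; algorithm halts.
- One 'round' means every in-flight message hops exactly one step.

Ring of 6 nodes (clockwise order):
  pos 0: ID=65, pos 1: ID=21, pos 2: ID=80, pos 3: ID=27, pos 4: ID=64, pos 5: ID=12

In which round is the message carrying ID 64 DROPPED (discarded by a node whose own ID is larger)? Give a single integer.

Round 1: pos1(id21) recv 65: fwd; pos2(id80) recv 21: drop; pos3(id27) recv 80: fwd; pos4(id64) recv 27: drop; pos5(id12) recv 64: fwd; pos0(id65) recv 12: drop
Round 2: pos2(id80) recv 65: drop; pos4(id64) recv 80: fwd; pos0(id65) recv 64: drop
Round 3: pos5(id12) recv 80: fwd
Round 4: pos0(id65) recv 80: fwd
Round 5: pos1(id21) recv 80: fwd
Round 6: pos2(id80) recv 80: ELECTED
Message ID 64 originates at pos 4; dropped at pos 0 in round 2

Answer: 2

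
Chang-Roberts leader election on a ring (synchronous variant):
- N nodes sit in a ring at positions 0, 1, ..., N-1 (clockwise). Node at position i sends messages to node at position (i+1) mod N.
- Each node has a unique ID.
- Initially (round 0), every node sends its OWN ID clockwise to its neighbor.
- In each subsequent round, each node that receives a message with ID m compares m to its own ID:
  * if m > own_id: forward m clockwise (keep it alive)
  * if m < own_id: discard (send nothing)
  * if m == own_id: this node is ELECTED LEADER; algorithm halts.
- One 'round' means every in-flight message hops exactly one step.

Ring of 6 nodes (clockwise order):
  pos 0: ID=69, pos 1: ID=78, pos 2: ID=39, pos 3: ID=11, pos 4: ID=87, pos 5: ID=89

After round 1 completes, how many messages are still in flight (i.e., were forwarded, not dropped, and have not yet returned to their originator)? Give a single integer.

Round 1: pos1(id78) recv 69: drop; pos2(id39) recv 78: fwd; pos3(id11) recv 39: fwd; pos4(id87) recv 11: drop; pos5(id89) recv 87: drop; pos0(id69) recv 89: fwd
After round 1: 3 messages still in flight

Answer: 3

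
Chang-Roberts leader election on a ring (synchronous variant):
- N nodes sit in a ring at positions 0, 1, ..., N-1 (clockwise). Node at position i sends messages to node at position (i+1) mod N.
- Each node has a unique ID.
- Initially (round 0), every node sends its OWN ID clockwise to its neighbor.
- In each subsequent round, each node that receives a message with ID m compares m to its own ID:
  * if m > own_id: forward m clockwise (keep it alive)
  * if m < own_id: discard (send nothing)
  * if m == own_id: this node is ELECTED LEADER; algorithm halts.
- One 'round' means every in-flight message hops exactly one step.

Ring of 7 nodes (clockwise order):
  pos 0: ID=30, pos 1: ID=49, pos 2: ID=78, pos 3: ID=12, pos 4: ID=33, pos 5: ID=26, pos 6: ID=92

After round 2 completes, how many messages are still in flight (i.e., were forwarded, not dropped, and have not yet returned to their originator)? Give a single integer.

Round 1: pos1(id49) recv 30: drop; pos2(id78) recv 49: drop; pos3(id12) recv 78: fwd; pos4(id33) recv 12: drop; pos5(id26) recv 33: fwd; pos6(id92) recv 26: drop; pos0(id30) recv 92: fwd
Round 2: pos4(id33) recv 78: fwd; pos6(id92) recv 33: drop; pos1(id49) recv 92: fwd
After round 2: 2 messages still in flight

Answer: 2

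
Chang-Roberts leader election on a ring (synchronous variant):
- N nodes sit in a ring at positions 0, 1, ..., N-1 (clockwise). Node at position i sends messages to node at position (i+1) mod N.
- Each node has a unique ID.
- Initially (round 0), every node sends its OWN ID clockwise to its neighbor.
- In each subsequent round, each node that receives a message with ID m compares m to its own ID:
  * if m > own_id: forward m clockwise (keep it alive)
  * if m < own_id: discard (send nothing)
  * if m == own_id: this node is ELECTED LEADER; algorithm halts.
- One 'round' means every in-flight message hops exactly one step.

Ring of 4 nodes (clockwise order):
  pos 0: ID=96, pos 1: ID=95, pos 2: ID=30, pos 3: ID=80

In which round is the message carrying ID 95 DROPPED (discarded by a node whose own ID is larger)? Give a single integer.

Answer: 3

Derivation:
Round 1: pos1(id95) recv 96: fwd; pos2(id30) recv 95: fwd; pos3(id80) recv 30: drop; pos0(id96) recv 80: drop
Round 2: pos2(id30) recv 96: fwd; pos3(id80) recv 95: fwd
Round 3: pos3(id80) recv 96: fwd; pos0(id96) recv 95: drop
Round 4: pos0(id96) recv 96: ELECTED
Message ID 95 originates at pos 1; dropped at pos 0 in round 3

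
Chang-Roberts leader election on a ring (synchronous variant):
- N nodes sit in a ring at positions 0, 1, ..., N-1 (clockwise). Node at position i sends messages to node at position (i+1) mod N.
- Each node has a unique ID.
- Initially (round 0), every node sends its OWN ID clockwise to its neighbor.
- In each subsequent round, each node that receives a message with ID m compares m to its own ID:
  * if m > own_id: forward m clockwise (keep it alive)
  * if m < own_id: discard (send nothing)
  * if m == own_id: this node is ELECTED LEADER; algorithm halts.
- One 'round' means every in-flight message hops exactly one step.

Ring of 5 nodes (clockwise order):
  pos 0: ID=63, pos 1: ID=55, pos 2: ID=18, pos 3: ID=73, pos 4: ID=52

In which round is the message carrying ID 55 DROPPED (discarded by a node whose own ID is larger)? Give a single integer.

Answer: 2

Derivation:
Round 1: pos1(id55) recv 63: fwd; pos2(id18) recv 55: fwd; pos3(id73) recv 18: drop; pos4(id52) recv 73: fwd; pos0(id63) recv 52: drop
Round 2: pos2(id18) recv 63: fwd; pos3(id73) recv 55: drop; pos0(id63) recv 73: fwd
Round 3: pos3(id73) recv 63: drop; pos1(id55) recv 73: fwd
Round 4: pos2(id18) recv 73: fwd
Round 5: pos3(id73) recv 73: ELECTED
Message ID 55 originates at pos 1; dropped at pos 3 in round 2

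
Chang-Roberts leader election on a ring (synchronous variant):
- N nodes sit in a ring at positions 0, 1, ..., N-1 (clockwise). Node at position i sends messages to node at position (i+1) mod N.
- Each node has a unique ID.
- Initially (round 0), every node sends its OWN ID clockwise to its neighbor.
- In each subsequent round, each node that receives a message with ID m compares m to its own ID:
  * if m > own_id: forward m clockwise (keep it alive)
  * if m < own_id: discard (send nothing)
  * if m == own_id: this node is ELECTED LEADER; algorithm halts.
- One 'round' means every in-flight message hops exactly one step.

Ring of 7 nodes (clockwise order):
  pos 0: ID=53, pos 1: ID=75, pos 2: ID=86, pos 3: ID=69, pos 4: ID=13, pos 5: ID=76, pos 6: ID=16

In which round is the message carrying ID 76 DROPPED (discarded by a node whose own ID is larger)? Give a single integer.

Round 1: pos1(id75) recv 53: drop; pos2(id86) recv 75: drop; pos3(id69) recv 86: fwd; pos4(id13) recv 69: fwd; pos5(id76) recv 13: drop; pos6(id16) recv 76: fwd; pos0(id53) recv 16: drop
Round 2: pos4(id13) recv 86: fwd; pos5(id76) recv 69: drop; pos0(id53) recv 76: fwd
Round 3: pos5(id76) recv 86: fwd; pos1(id75) recv 76: fwd
Round 4: pos6(id16) recv 86: fwd; pos2(id86) recv 76: drop
Round 5: pos0(id53) recv 86: fwd
Round 6: pos1(id75) recv 86: fwd
Round 7: pos2(id86) recv 86: ELECTED
Message ID 76 originates at pos 5; dropped at pos 2 in round 4

Answer: 4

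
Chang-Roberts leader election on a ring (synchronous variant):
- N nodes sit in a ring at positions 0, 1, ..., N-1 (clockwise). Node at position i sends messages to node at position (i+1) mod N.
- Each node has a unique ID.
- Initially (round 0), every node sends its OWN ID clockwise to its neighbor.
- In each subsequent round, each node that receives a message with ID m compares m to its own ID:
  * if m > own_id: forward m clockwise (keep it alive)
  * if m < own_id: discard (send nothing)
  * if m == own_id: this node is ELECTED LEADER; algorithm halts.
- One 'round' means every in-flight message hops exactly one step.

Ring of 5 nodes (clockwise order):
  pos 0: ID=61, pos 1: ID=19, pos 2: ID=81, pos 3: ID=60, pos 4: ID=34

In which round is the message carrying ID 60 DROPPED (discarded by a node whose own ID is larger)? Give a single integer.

Round 1: pos1(id19) recv 61: fwd; pos2(id81) recv 19: drop; pos3(id60) recv 81: fwd; pos4(id34) recv 60: fwd; pos0(id61) recv 34: drop
Round 2: pos2(id81) recv 61: drop; pos4(id34) recv 81: fwd; pos0(id61) recv 60: drop
Round 3: pos0(id61) recv 81: fwd
Round 4: pos1(id19) recv 81: fwd
Round 5: pos2(id81) recv 81: ELECTED
Message ID 60 originates at pos 3; dropped at pos 0 in round 2

Answer: 2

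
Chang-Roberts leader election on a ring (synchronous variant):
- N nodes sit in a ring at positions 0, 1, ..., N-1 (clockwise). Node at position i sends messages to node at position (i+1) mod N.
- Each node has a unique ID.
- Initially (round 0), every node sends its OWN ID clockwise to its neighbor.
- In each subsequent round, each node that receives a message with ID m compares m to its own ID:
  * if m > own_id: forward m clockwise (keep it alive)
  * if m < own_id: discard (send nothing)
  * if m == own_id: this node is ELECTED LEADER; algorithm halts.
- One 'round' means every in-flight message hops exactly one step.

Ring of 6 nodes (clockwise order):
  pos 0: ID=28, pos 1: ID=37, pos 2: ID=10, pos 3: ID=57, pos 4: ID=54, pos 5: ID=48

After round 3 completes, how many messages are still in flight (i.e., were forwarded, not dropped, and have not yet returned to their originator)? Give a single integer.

Round 1: pos1(id37) recv 28: drop; pos2(id10) recv 37: fwd; pos3(id57) recv 10: drop; pos4(id54) recv 57: fwd; pos5(id48) recv 54: fwd; pos0(id28) recv 48: fwd
Round 2: pos3(id57) recv 37: drop; pos5(id48) recv 57: fwd; pos0(id28) recv 54: fwd; pos1(id37) recv 48: fwd
Round 3: pos0(id28) recv 57: fwd; pos1(id37) recv 54: fwd; pos2(id10) recv 48: fwd
After round 3: 3 messages still in flight

Answer: 3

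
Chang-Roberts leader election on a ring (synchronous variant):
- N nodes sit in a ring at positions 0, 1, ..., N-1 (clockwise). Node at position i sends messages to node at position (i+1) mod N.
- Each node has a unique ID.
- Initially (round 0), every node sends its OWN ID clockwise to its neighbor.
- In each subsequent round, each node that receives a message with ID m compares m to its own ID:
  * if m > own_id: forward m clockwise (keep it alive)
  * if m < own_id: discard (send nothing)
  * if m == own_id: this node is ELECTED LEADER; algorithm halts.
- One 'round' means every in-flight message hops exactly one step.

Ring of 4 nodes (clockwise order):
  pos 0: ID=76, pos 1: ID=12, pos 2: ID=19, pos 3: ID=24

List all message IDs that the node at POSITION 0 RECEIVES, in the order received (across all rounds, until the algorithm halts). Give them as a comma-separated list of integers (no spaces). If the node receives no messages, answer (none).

Answer: 24,76

Derivation:
Round 1: pos1(id12) recv 76: fwd; pos2(id19) recv 12: drop; pos3(id24) recv 19: drop; pos0(id76) recv 24: drop
Round 2: pos2(id19) recv 76: fwd
Round 3: pos3(id24) recv 76: fwd
Round 4: pos0(id76) recv 76: ELECTED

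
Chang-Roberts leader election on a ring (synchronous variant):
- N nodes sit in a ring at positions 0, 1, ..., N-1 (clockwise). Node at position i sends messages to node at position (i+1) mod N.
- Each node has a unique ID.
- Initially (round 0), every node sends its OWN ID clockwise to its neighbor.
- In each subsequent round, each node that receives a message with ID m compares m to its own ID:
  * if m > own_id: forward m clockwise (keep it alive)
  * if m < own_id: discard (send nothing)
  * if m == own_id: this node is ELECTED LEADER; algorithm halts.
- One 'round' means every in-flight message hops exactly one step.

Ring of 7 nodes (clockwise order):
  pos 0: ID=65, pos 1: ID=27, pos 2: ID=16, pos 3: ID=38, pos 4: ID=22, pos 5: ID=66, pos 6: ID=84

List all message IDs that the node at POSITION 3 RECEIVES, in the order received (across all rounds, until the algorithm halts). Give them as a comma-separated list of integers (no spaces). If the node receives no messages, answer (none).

Answer: 16,27,65,84

Derivation:
Round 1: pos1(id27) recv 65: fwd; pos2(id16) recv 27: fwd; pos3(id38) recv 16: drop; pos4(id22) recv 38: fwd; pos5(id66) recv 22: drop; pos6(id84) recv 66: drop; pos0(id65) recv 84: fwd
Round 2: pos2(id16) recv 65: fwd; pos3(id38) recv 27: drop; pos5(id66) recv 38: drop; pos1(id27) recv 84: fwd
Round 3: pos3(id38) recv 65: fwd; pos2(id16) recv 84: fwd
Round 4: pos4(id22) recv 65: fwd; pos3(id38) recv 84: fwd
Round 5: pos5(id66) recv 65: drop; pos4(id22) recv 84: fwd
Round 6: pos5(id66) recv 84: fwd
Round 7: pos6(id84) recv 84: ELECTED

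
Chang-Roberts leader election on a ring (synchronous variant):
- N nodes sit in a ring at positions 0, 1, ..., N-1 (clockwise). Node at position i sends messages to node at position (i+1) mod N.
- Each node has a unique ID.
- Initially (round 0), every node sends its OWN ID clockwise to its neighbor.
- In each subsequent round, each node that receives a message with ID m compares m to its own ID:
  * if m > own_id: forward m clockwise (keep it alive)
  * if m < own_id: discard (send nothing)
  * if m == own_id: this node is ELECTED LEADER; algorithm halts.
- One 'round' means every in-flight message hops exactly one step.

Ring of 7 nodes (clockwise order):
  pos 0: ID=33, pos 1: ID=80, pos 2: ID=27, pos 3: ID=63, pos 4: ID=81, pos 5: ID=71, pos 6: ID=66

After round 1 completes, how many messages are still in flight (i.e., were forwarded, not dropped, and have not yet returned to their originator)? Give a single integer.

Answer: 4

Derivation:
Round 1: pos1(id80) recv 33: drop; pos2(id27) recv 80: fwd; pos3(id63) recv 27: drop; pos4(id81) recv 63: drop; pos5(id71) recv 81: fwd; pos6(id66) recv 71: fwd; pos0(id33) recv 66: fwd
After round 1: 4 messages still in flight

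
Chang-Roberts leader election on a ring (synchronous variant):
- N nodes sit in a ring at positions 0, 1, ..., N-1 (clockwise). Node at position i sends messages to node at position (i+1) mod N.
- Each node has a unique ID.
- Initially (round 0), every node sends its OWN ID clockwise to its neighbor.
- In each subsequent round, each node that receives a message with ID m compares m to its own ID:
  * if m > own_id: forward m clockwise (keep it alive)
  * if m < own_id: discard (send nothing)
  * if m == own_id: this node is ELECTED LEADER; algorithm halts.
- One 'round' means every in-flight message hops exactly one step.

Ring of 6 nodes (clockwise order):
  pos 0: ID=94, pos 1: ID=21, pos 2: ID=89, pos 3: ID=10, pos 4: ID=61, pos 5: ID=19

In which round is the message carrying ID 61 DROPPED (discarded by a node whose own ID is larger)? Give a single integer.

Answer: 2

Derivation:
Round 1: pos1(id21) recv 94: fwd; pos2(id89) recv 21: drop; pos3(id10) recv 89: fwd; pos4(id61) recv 10: drop; pos5(id19) recv 61: fwd; pos0(id94) recv 19: drop
Round 2: pos2(id89) recv 94: fwd; pos4(id61) recv 89: fwd; pos0(id94) recv 61: drop
Round 3: pos3(id10) recv 94: fwd; pos5(id19) recv 89: fwd
Round 4: pos4(id61) recv 94: fwd; pos0(id94) recv 89: drop
Round 5: pos5(id19) recv 94: fwd
Round 6: pos0(id94) recv 94: ELECTED
Message ID 61 originates at pos 4; dropped at pos 0 in round 2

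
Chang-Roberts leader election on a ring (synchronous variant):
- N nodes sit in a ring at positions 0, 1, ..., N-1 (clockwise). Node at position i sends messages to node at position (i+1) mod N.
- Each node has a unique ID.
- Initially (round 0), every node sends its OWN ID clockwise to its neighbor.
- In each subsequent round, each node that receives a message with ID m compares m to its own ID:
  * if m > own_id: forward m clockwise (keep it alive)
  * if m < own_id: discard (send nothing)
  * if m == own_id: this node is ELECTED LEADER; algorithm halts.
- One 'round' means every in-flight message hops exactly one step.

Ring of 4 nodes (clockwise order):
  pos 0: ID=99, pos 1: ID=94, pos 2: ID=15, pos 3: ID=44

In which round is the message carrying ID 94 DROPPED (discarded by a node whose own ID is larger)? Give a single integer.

Answer: 3

Derivation:
Round 1: pos1(id94) recv 99: fwd; pos2(id15) recv 94: fwd; pos3(id44) recv 15: drop; pos0(id99) recv 44: drop
Round 2: pos2(id15) recv 99: fwd; pos3(id44) recv 94: fwd
Round 3: pos3(id44) recv 99: fwd; pos0(id99) recv 94: drop
Round 4: pos0(id99) recv 99: ELECTED
Message ID 94 originates at pos 1; dropped at pos 0 in round 3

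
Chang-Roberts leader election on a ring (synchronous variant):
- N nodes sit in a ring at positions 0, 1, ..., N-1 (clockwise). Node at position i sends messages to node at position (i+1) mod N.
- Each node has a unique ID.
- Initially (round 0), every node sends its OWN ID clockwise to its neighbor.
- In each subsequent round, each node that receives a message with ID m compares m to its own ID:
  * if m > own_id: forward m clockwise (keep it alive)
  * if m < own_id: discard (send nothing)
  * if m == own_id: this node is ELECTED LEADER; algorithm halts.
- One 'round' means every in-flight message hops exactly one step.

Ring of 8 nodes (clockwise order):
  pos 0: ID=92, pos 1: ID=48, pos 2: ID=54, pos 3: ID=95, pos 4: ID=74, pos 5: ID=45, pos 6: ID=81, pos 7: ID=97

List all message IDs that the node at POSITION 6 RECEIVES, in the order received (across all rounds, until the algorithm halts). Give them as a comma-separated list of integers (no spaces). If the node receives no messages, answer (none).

Round 1: pos1(id48) recv 92: fwd; pos2(id54) recv 48: drop; pos3(id95) recv 54: drop; pos4(id74) recv 95: fwd; pos5(id45) recv 74: fwd; pos6(id81) recv 45: drop; pos7(id97) recv 81: drop; pos0(id92) recv 97: fwd
Round 2: pos2(id54) recv 92: fwd; pos5(id45) recv 95: fwd; pos6(id81) recv 74: drop; pos1(id48) recv 97: fwd
Round 3: pos3(id95) recv 92: drop; pos6(id81) recv 95: fwd; pos2(id54) recv 97: fwd
Round 4: pos7(id97) recv 95: drop; pos3(id95) recv 97: fwd
Round 5: pos4(id74) recv 97: fwd
Round 6: pos5(id45) recv 97: fwd
Round 7: pos6(id81) recv 97: fwd
Round 8: pos7(id97) recv 97: ELECTED

Answer: 45,74,95,97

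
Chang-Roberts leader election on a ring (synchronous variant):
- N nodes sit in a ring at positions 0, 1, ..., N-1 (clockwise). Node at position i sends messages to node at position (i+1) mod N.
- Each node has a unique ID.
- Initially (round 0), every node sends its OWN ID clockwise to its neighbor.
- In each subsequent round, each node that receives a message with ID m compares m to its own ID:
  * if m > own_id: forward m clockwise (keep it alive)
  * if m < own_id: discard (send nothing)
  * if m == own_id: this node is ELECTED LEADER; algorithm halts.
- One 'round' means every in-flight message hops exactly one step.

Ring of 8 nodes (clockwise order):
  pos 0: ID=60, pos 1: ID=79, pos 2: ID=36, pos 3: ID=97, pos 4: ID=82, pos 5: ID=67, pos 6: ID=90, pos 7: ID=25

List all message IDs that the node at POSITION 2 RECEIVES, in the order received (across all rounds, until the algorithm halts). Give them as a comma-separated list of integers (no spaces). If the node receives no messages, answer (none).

Answer: 79,90,97

Derivation:
Round 1: pos1(id79) recv 60: drop; pos2(id36) recv 79: fwd; pos3(id97) recv 36: drop; pos4(id82) recv 97: fwd; pos5(id67) recv 82: fwd; pos6(id90) recv 67: drop; pos7(id25) recv 90: fwd; pos0(id60) recv 25: drop
Round 2: pos3(id97) recv 79: drop; pos5(id67) recv 97: fwd; pos6(id90) recv 82: drop; pos0(id60) recv 90: fwd
Round 3: pos6(id90) recv 97: fwd; pos1(id79) recv 90: fwd
Round 4: pos7(id25) recv 97: fwd; pos2(id36) recv 90: fwd
Round 5: pos0(id60) recv 97: fwd; pos3(id97) recv 90: drop
Round 6: pos1(id79) recv 97: fwd
Round 7: pos2(id36) recv 97: fwd
Round 8: pos3(id97) recv 97: ELECTED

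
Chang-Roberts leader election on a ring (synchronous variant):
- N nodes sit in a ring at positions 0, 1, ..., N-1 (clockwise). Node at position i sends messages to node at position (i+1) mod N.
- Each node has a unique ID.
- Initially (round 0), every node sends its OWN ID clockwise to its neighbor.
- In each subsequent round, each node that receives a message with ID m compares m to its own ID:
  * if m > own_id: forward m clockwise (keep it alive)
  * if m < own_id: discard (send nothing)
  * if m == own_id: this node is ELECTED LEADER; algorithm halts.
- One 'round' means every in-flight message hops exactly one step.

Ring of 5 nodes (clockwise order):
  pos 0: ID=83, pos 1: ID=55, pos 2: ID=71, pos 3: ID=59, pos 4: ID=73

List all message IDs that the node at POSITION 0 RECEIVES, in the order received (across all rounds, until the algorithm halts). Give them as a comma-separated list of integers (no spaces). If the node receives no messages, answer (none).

Answer: 73,83

Derivation:
Round 1: pos1(id55) recv 83: fwd; pos2(id71) recv 55: drop; pos3(id59) recv 71: fwd; pos4(id73) recv 59: drop; pos0(id83) recv 73: drop
Round 2: pos2(id71) recv 83: fwd; pos4(id73) recv 71: drop
Round 3: pos3(id59) recv 83: fwd
Round 4: pos4(id73) recv 83: fwd
Round 5: pos0(id83) recv 83: ELECTED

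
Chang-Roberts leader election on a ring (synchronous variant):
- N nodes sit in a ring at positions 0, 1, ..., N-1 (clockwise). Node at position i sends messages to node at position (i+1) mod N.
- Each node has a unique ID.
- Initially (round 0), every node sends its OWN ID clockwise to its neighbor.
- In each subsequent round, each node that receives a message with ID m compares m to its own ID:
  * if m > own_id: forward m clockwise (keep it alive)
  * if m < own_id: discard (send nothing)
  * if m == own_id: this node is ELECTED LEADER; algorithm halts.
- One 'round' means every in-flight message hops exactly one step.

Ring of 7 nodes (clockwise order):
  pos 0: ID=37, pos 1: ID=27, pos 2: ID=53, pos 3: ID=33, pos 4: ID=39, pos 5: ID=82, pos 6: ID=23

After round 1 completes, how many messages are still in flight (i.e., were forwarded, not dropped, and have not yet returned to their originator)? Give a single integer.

Answer: 3

Derivation:
Round 1: pos1(id27) recv 37: fwd; pos2(id53) recv 27: drop; pos3(id33) recv 53: fwd; pos4(id39) recv 33: drop; pos5(id82) recv 39: drop; pos6(id23) recv 82: fwd; pos0(id37) recv 23: drop
After round 1: 3 messages still in flight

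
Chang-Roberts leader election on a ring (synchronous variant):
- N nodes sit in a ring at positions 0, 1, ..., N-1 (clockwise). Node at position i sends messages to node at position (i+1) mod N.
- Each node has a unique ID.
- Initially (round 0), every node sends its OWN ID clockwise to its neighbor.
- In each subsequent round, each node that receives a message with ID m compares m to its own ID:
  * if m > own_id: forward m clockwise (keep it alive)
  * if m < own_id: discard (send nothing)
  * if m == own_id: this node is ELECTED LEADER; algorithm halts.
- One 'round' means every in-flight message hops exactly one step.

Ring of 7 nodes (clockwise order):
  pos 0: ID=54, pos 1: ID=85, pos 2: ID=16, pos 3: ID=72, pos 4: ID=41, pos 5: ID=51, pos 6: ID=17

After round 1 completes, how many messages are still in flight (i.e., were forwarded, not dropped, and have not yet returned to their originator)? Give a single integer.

Round 1: pos1(id85) recv 54: drop; pos2(id16) recv 85: fwd; pos3(id72) recv 16: drop; pos4(id41) recv 72: fwd; pos5(id51) recv 41: drop; pos6(id17) recv 51: fwd; pos0(id54) recv 17: drop
After round 1: 3 messages still in flight

Answer: 3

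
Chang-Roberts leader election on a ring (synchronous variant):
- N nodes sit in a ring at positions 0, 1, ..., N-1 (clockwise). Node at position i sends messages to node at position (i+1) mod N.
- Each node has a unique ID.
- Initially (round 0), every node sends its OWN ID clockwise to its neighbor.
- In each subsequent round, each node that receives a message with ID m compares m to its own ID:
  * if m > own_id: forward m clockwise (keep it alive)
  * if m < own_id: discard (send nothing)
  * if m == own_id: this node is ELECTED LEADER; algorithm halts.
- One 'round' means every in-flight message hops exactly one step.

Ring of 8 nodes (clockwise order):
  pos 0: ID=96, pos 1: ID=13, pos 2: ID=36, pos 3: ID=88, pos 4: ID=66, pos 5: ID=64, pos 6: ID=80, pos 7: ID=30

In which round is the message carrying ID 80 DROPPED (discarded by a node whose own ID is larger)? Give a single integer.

Answer: 2

Derivation:
Round 1: pos1(id13) recv 96: fwd; pos2(id36) recv 13: drop; pos3(id88) recv 36: drop; pos4(id66) recv 88: fwd; pos5(id64) recv 66: fwd; pos6(id80) recv 64: drop; pos7(id30) recv 80: fwd; pos0(id96) recv 30: drop
Round 2: pos2(id36) recv 96: fwd; pos5(id64) recv 88: fwd; pos6(id80) recv 66: drop; pos0(id96) recv 80: drop
Round 3: pos3(id88) recv 96: fwd; pos6(id80) recv 88: fwd
Round 4: pos4(id66) recv 96: fwd; pos7(id30) recv 88: fwd
Round 5: pos5(id64) recv 96: fwd; pos0(id96) recv 88: drop
Round 6: pos6(id80) recv 96: fwd
Round 7: pos7(id30) recv 96: fwd
Round 8: pos0(id96) recv 96: ELECTED
Message ID 80 originates at pos 6; dropped at pos 0 in round 2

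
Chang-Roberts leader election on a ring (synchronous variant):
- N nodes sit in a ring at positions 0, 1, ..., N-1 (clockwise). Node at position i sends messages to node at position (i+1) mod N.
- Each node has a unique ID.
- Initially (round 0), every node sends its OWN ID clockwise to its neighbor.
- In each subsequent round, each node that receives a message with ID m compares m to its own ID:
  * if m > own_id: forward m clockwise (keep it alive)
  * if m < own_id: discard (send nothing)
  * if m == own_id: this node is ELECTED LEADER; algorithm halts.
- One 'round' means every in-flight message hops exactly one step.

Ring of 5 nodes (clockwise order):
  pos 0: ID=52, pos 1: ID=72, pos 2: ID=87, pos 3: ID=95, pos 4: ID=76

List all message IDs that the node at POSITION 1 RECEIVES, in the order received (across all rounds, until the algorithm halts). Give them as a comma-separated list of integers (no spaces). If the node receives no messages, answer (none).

Answer: 52,76,95

Derivation:
Round 1: pos1(id72) recv 52: drop; pos2(id87) recv 72: drop; pos3(id95) recv 87: drop; pos4(id76) recv 95: fwd; pos0(id52) recv 76: fwd
Round 2: pos0(id52) recv 95: fwd; pos1(id72) recv 76: fwd
Round 3: pos1(id72) recv 95: fwd; pos2(id87) recv 76: drop
Round 4: pos2(id87) recv 95: fwd
Round 5: pos3(id95) recv 95: ELECTED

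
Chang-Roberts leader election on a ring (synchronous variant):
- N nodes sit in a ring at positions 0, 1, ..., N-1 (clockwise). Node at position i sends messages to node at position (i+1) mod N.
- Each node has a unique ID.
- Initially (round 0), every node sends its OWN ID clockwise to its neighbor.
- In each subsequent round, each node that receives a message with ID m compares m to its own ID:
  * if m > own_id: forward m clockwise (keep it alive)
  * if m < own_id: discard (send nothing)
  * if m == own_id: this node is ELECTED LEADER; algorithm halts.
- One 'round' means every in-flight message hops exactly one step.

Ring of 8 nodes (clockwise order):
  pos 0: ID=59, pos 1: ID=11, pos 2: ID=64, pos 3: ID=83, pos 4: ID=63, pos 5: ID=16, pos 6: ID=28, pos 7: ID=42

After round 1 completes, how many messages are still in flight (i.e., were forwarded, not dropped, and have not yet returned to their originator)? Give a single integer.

Round 1: pos1(id11) recv 59: fwd; pos2(id64) recv 11: drop; pos3(id83) recv 64: drop; pos4(id63) recv 83: fwd; pos5(id16) recv 63: fwd; pos6(id28) recv 16: drop; pos7(id42) recv 28: drop; pos0(id59) recv 42: drop
After round 1: 3 messages still in flight

Answer: 3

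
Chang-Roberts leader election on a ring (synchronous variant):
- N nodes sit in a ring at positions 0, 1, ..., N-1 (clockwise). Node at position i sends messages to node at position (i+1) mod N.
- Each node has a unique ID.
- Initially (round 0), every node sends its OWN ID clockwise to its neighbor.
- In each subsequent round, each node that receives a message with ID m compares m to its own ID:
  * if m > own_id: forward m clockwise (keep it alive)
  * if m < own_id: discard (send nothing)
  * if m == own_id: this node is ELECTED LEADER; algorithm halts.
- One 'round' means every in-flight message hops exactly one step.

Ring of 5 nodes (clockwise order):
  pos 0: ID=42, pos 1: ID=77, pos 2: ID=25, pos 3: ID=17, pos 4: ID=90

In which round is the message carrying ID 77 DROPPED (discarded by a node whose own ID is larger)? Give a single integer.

Answer: 3

Derivation:
Round 1: pos1(id77) recv 42: drop; pos2(id25) recv 77: fwd; pos3(id17) recv 25: fwd; pos4(id90) recv 17: drop; pos0(id42) recv 90: fwd
Round 2: pos3(id17) recv 77: fwd; pos4(id90) recv 25: drop; pos1(id77) recv 90: fwd
Round 3: pos4(id90) recv 77: drop; pos2(id25) recv 90: fwd
Round 4: pos3(id17) recv 90: fwd
Round 5: pos4(id90) recv 90: ELECTED
Message ID 77 originates at pos 1; dropped at pos 4 in round 3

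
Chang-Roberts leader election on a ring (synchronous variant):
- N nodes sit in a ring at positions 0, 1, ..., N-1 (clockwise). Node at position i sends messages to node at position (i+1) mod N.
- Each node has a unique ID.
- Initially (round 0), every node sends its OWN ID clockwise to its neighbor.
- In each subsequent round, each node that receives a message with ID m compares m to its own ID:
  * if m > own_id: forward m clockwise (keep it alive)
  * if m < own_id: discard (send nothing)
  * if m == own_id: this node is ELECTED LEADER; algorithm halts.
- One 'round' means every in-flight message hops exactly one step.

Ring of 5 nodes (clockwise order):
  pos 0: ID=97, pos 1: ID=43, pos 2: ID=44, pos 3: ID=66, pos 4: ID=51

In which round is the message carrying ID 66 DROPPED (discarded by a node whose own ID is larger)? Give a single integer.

Round 1: pos1(id43) recv 97: fwd; pos2(id44) recv 43: drop; pos3(id66) recv 44: drop; pos4(id51) recv 66: fwd; pos0(id97) recv 51: drop
Round 2: pos2(id44) recv 97: fwd; pos0(id97) recv 66: drop
Round 3: pos3(id66) recv 97: fwd
Round 4: pos4(id51) recv 97: fwd
Round 5: pos0(id97) recv 97: ELECTED
Message ID 66 originates at pos 3; dropped at pos 0 in round 2

Answer: 2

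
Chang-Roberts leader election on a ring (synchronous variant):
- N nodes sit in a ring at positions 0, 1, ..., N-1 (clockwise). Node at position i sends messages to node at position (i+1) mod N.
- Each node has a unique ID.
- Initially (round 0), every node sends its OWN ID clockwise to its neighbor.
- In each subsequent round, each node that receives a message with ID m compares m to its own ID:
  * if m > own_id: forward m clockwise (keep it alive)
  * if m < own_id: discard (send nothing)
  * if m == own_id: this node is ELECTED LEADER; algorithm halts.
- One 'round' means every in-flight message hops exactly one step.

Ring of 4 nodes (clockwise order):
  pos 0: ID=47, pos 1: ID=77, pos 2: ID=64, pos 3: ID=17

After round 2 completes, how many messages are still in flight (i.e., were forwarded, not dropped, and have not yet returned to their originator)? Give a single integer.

Answer: 2

Derivation:
Round 1: pos1(id77) recv 47: drop; pos2(id64) recv 77: fwd; pos3(id17) recv 64: fwd; pos0(id47) recv 17: drop
Round 2: pos3(id17) recv 77: fwd; pos0(id47) recv 64: fwd
After round 2: 2 messages still in flight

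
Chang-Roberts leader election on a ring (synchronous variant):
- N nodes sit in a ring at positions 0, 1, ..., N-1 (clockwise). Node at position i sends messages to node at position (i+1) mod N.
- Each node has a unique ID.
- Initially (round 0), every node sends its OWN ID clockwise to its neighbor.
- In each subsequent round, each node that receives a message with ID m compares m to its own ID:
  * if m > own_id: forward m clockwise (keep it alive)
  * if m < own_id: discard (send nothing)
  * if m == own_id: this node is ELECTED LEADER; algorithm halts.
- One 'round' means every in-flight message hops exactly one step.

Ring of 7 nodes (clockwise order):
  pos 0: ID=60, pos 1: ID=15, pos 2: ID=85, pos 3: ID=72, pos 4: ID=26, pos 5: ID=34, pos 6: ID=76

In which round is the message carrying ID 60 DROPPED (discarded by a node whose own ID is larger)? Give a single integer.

Answer: 2

Derivation:
Round 1: pos1(id15) recv 60: fwd; pos2(id85) recv 15: drop; pos3(id72) recv 85: fwd; pos4(id26) recv 72: fwd; pos5(id34) recv 26: drop; pos6(id76) recv 34: drop; pos0(id60) recv 76: fwd
Round 2: pos2(id85) recv 60: drop; pos4(id26) recv 85: fwd; pos5(id34) recv 72: fwd; pos1(id15) recv 76: fwd
Round 3: pos5(id34) recv 85: fwd; pos6(id76) recv 72: drop; pos2(id85) recv 76: drop
Round 4: pos6(id76) recv 85: fwd
Round 5: pos0(id60) recv 85: fwd
Round 6: pos1(id15) recv 85: fwd
Round 7: pos2(id85) recv 85: ELECTED
Message ID 60 originates at pos 0; dropped at pos 2 in round 2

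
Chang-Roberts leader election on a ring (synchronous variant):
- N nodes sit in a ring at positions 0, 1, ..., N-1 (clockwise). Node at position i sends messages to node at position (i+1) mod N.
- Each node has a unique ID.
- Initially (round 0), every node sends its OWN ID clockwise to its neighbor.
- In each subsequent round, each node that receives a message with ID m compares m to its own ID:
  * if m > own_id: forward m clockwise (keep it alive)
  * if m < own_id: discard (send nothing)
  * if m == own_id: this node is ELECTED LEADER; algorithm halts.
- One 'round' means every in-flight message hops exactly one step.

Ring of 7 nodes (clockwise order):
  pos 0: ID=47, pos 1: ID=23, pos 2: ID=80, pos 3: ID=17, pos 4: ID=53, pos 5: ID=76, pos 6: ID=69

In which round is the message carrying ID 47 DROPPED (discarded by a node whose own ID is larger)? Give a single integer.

Round 1: pos1(id23) recv 47: fwd; pos2(id80) recv 23: drop; pos3(id17) recv 80: fwd; pos4(id53) recv 17: drop; pos5(id76) recv 53: drop; pos6(id69) recv 76: fwd; pos0(id47) recv 69: fwd
Round 2: pos2(id80) recv 47: drop; pos4(id53) recv 80: fwd; pos0(id47) recv 76: fwd; pos1(id23) recv 69: fwd
Round 3: pos5(id76) recv 80: fwd; pos1(id23) recv 76: fwd; pos2(id80) recv 69: drop
Round 4: pos6(id69) recv 80: fwd; pos2(id80) recv 76: drop
Round 5: pos0(id47) recv 80: fwd
Round 6: pos1(id23) recv 80: fwd
Round 7: pos2(id80) recv 80: ELECTED
Message ID 47 originates at pos 0; dropped at pos 2 in round 2

Answer: 2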